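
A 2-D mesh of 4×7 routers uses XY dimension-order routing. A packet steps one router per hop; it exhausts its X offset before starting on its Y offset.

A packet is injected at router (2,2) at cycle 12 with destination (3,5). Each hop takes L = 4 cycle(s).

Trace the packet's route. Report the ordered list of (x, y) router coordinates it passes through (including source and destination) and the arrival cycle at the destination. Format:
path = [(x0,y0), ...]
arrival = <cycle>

  0. router=(2,2) cycle=12 (inject)
  1. router=(3,2) cycle=16 dir=E
  2. router=(3,3) cycle=20 dir=N
  3. router=(3,4) cycle=24 dir=N
  4. router=(3,5) cycle=28 dir=N

path = [(2,2), (3,2), (3,3), (3,4), (3,5)]
arrival = 28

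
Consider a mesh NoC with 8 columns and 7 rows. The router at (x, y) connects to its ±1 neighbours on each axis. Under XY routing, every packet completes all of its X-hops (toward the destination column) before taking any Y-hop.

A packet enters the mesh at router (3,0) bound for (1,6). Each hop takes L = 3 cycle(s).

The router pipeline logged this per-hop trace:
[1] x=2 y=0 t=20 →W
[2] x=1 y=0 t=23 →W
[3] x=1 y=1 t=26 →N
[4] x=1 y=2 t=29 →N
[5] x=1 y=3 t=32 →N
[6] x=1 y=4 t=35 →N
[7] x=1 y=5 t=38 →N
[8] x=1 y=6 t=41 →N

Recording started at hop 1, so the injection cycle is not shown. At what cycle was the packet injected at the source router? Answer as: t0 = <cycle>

Hop 1 reached at cycle 20; hop k is at t0 + k·L.
So t0 = 20 − 1·3 = 17.

t0 = 17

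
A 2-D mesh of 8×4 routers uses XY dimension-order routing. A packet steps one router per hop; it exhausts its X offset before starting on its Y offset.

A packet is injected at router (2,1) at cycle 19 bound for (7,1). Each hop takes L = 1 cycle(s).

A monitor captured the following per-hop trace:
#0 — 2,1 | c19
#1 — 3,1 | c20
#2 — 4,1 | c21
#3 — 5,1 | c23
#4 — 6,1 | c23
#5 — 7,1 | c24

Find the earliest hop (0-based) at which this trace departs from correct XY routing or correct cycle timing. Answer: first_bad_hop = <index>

first_bad_hop = 3

  1: Δx=+1 Δy=+0 Δt=1 [ok]
  2: Δx=+1 Δy=+0 Δt=1 [ok]
  3: Δx=+1 Δy=+0 Δt=2 [BAD: Δcyc=2≠L]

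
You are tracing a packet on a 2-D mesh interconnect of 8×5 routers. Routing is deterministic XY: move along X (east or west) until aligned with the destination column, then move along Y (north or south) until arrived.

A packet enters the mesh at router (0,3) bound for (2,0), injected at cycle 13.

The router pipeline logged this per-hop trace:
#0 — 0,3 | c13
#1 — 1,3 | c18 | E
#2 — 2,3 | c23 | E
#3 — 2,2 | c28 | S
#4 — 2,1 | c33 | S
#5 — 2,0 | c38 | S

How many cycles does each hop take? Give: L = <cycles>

Δcyc across hop 0→1: 18 − 13 = 5.
Per-hop latency L = Δcyc = 5.

L = 5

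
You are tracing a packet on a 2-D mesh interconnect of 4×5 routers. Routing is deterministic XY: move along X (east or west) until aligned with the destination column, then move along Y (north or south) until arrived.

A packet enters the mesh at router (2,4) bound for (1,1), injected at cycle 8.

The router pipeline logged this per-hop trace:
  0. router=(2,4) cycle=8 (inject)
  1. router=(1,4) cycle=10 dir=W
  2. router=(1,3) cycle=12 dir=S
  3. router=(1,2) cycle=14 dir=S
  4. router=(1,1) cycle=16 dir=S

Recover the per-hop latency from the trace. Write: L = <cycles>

L = 2

cyc[1] − cyc[0] = 10 − 8 = 2.
Per-hop latency L = Δcyc = 2.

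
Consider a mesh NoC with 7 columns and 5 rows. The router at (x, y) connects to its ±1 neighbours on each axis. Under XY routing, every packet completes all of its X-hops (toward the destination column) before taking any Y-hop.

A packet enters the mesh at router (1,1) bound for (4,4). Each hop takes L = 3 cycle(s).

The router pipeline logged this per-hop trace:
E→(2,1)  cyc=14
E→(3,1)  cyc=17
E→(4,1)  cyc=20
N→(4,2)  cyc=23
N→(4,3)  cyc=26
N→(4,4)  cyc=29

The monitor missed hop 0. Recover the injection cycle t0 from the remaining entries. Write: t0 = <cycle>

Hop 1 reached at cycle 14; hop k is at t0 + k·L.
So t0 = 14 − 1·3 = 11.

t0 = 11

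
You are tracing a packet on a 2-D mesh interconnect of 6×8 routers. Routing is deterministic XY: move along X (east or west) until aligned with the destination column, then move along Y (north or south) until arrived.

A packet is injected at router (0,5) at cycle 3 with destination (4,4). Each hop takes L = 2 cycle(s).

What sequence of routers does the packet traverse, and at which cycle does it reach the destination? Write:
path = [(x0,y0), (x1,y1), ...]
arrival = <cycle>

path = [(0,5), (1,5), (2,5), (3,5), (4,5), (4,4)]
arrival = 13

t=3: at (0,5)
t=5: at (1,5) after E
t=7: at (2,5) after E
t=9: at (3,5) after E
t=11: at (4,5) after E
t=13: at (4,4) after S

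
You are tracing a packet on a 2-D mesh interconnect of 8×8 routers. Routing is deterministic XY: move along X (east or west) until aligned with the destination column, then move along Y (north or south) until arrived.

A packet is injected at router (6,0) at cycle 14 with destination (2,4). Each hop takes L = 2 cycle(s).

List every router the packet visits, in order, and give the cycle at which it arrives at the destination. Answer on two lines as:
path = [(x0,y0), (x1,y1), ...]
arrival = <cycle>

path = [(6,0), (5,0), (4,0), (3,0), (2,0), (2,1), (2,2), (2,3), (2,4)]
arrival = 30

  0. router=(6,0) cycle=14 (inject)
  1. router=(5,0) cycle=16 dir=W
  2. router=(4,0) cycle=18 dir=W
  3. router=(3,0) cycle=20 dir=W
  4. router=(2,0) cycle=22 dir=W
  5. router=(2,1) cycle=24 dir=N
  6. router=(2,2) cycle=26 dir=N
  7. router=(2,3) cycle=28 dir=N
  8. router=(2,4) cycle=30 dir=N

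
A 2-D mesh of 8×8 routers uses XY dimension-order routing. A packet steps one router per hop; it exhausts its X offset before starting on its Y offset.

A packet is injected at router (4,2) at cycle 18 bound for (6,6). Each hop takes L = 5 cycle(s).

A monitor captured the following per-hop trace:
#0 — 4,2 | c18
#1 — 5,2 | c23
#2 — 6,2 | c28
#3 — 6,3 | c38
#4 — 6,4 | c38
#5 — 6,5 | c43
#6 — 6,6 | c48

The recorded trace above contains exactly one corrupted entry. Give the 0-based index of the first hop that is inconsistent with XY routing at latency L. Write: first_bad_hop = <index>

hop 1: step (+1,+0), +5 cyc — ok
hop 2: step (+1,+0), +5 cyc — ok
hop 3: step (+0,+1), +10 cyc — BAD: Δcyc=10≠L

first_bad_hop = 3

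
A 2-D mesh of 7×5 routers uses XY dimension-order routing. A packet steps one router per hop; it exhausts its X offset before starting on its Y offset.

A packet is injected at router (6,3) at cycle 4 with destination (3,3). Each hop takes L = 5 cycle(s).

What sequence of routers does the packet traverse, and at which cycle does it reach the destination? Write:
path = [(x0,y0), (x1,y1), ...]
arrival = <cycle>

path = [(6,3), (5,3), (4,3), (3,3)]
arrival = 19

#0 — 6,3 | c4
#1 — 5,3 | c9 | W
#2 — 4,3 | c14 | W
#3 — 3,3 | c19 | W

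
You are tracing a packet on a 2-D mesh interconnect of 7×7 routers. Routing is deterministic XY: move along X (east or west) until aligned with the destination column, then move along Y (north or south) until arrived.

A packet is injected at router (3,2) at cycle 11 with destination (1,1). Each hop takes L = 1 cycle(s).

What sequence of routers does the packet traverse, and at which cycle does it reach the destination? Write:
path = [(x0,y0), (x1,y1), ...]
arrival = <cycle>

path = [(3,2), (2,2), (1,2), (1,1)]
arrival = 14

  0. router=(3,2) cycle=11 (inject)
  1. router=(2,2) cycle=12 dir=W
  2. router=(1,2) cycle=13 dir=W
  3. router=(1,1) cycle=14 dir=S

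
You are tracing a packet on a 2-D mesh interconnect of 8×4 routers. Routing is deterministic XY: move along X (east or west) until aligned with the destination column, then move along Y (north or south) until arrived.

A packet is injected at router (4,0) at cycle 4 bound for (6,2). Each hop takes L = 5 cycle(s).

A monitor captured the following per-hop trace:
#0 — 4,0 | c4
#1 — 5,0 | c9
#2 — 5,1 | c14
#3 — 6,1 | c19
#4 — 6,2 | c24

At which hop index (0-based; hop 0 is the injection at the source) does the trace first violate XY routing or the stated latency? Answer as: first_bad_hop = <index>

[1] (+1,+0) / 5c ⇒ ok
[2] (+0,+1) / 5c ⇒ BAD: Y-move but x=5≠6

first_bad_hop = 2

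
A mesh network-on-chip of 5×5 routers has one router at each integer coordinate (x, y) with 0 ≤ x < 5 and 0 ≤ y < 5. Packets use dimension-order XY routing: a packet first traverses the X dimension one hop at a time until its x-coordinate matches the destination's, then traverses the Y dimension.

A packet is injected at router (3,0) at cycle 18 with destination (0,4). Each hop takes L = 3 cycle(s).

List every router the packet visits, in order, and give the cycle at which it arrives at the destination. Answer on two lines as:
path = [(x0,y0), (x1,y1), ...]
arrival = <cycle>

path = [(3,0), (2,0), (1,0), (0,0), (0,1), (0,2), (0,3), (0,4)]
arrival = 39

t=18: at (3,0)
t=21: at (2,0) after W
t=24: at (1,0) after W
t=27: at (0,0) after W
t=30: at (0,1) after N
t=33: at (0,2) after N
t=36: at (0,3) after N
t=39: at (0,4) after N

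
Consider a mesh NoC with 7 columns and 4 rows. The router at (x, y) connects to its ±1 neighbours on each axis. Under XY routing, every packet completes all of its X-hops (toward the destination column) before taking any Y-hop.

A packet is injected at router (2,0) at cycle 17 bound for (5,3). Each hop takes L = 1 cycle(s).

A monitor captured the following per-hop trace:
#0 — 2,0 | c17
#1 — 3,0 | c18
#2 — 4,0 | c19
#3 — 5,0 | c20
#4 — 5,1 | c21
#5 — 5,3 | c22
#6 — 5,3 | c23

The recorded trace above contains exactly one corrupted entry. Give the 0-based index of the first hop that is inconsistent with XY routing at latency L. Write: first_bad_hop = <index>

first_bad_hop = 5

[1] (+1,+0) / 1c ⇒ ok
[2] (+1,+0) / 1c ⇒ ok
[3] (+1,+0) / 1c ⇒ ok
[4] (+0,+1) / 1c ⇒ ok
[5] (+0,+2) / 1c ⇒ BAD: non-unit step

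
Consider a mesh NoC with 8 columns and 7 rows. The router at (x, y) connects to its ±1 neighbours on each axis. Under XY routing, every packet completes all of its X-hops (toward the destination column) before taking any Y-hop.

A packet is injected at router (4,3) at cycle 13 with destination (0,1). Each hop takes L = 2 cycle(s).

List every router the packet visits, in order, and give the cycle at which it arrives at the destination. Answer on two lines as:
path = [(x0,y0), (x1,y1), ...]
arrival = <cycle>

[0] x=4 y=3 t=13
[1] x=3 y=3 t=15 →W
[2] x=2 y=3 t=17 →W
[3] x=1 y=3 t=19 →W
[4] x=0 y=3 t=21 →W
[5] x=0 y=2 t=23 →S
[6] x=0 y=1 t=25 →S

path = [(4,3), (3,3), (2,3), (1,3), (0,3), (0,2), (0,1)]
arrival = 25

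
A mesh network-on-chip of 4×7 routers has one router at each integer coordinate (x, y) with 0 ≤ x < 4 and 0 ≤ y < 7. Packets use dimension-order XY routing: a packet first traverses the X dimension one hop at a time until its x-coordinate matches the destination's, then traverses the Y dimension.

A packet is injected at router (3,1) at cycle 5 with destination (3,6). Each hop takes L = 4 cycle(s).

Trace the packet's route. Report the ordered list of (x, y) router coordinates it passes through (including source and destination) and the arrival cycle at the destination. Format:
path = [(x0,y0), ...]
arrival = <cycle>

[0] x=3 y=1 t=5
[1] x=3 y=2 t=9 →N
[2] x=3 y=3 t=13 →N
[3] x=3 y=4 t=17 →N
[4] x=3 y=5 t=21 →N
[5] x=3 y=6 t=25 →N

path = [(3,1), (3,2), (3,3), (3,4), (3,5), (3,6)]
arrival = 25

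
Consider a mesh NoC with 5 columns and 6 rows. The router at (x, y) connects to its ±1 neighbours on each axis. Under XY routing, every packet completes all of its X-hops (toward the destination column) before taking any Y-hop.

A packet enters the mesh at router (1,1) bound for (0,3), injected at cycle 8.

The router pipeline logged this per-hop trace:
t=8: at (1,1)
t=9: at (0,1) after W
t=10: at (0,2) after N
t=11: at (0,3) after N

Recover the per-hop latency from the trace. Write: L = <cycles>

Between hops 0 and 1 the cycle counter advances 9 − 8 = 1.
That increment is L by definition: L = 1.

L = 1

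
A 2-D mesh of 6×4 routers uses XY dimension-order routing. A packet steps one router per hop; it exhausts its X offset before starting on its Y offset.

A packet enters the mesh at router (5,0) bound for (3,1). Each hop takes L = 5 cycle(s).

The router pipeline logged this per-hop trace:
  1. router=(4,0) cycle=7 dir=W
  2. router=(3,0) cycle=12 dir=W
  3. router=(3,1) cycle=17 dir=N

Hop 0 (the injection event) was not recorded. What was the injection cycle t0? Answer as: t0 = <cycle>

t0 = 2

At hop 1 the cycle is 7; in general cyc_k = t0 + kL.
Subtract one hop: t0 = 7 − 5 = 2.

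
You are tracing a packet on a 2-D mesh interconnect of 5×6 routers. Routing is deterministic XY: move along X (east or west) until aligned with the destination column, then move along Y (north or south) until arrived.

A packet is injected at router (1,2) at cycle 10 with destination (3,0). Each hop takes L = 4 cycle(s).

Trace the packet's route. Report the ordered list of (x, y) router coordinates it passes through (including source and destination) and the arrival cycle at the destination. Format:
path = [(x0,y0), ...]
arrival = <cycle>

t=10: at (1,2)
t=14: at (2,2) after E
t=18: at (3,2) after E
t=22: at (3,1) after S
t=26: at (3,0) after S

path = [(1,2), (2,2), (3,2), (3,1), (3,0)]
arrival = 26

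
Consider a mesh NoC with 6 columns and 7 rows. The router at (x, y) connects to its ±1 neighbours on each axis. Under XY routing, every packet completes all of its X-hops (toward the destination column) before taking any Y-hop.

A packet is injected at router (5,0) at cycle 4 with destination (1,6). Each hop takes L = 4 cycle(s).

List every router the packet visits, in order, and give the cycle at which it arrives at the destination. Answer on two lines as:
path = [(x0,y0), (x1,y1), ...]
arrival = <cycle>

path = [(5,0), (4,0), (3,0), (2,0), (1,0), (1,1), (1,2), (1,3), (1,4), (1,5), (1,6)]
arrival = 44

src (5,0)  cyc=4
W→(4,0)  cyc=8
W→(3,0)  cyc=12
W→(2,0)  cyc=16
W→(1,0)  cyc=20
N→(1,1)  cyc=24
N→(1,2)  cyc=28
N→(1,3)  cyc=32
N→(1,4)  cyc=36
N→(1,5)  cyc=40
N→(1,6)  cyc=44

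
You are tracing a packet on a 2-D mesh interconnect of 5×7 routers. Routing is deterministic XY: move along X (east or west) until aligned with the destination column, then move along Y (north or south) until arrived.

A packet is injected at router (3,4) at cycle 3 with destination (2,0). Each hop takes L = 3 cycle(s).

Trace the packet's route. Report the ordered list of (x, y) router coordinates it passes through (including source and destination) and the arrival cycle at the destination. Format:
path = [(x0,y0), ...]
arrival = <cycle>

t=3: at (3,4)
t=6: at (2,4) after W
t=9: at (2,3) after S
t=12: at (2,2) after S
t=15: at (2,1) after S
t=18: at (2,0) after S

path = [(3,4), (2,4), (2,3), (2,2), (2,1), (2,0)]
arrival = 18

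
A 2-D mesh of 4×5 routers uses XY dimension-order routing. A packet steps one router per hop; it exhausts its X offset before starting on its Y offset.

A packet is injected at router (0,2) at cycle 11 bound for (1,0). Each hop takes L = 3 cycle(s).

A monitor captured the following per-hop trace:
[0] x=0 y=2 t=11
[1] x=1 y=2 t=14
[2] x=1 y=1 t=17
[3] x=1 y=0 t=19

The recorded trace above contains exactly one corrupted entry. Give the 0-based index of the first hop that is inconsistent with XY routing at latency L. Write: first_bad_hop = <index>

check 1→ d=(1,0) cyc+3: ok
check 2→ d=(0,-1) cyc+3: ok
check 3→ d=(0,-1) cyc+2: BAD: Δcyc=2≠L

first_bad_hop = 3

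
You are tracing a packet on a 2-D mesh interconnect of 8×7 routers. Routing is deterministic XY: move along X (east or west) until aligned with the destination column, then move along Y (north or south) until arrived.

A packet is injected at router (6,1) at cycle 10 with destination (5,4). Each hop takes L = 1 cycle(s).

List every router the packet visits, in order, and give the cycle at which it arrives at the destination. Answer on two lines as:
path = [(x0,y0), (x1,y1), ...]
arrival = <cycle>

src (6,1)  cyc=10
W→(5,1)  cyc=11
N→(5,2)  cyc=12
N→(5,3)  cyc=13
N→(5,4)  cyc=14

path = [(6,1), (5,1), (5,2), (5,3), (5,4)]
arrival = 14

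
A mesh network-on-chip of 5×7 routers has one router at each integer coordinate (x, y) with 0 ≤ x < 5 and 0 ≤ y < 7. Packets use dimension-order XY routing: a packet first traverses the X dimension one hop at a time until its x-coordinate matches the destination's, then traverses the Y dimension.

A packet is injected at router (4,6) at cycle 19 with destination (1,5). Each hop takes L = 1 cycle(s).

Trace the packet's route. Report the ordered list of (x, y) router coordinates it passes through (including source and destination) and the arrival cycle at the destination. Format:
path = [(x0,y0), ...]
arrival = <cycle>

t=19: at (4,6)
t=20: at (3,6) after W
t=21: at (2,6) after W
t=22: at (1,6) after W
t=23: at (1,5) after S

path = [(4,6), (3,6), (2,6), (1,6), (1,5)]
arrival = 23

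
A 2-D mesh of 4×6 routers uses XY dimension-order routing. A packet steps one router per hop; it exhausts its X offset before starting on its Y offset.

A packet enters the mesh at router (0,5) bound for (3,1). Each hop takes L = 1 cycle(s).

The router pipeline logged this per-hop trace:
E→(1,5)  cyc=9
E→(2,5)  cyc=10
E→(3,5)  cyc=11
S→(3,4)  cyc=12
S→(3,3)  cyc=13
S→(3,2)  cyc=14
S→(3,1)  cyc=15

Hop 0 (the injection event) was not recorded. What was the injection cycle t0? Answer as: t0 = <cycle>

cyc[1] = 9 and cyc[k] = t0 + k·L for every k.
Therefore t0 = 9 − L = 8.

t0 = 8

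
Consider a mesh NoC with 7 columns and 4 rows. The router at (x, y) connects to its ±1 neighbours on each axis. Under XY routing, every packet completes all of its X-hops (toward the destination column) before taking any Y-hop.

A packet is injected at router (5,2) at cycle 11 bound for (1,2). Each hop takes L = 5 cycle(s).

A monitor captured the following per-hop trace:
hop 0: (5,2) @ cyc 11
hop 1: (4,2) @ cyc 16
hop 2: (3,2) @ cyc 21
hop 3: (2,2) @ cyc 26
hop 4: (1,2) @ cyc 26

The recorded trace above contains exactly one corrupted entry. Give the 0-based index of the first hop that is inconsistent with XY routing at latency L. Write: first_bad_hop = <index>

  1: Δx=-1 Δy=+0 Δt=5 [ok]
  2: Δx=-1 Δy=+0 Δt=5 [ok]
  3: Δx=-1 Δy=+0 Δt=5 [ok]
  4: Δx=-1 Δy=+0 Δt=0 [BAD: Δcyc=0≠L]

first_bad_hop = 4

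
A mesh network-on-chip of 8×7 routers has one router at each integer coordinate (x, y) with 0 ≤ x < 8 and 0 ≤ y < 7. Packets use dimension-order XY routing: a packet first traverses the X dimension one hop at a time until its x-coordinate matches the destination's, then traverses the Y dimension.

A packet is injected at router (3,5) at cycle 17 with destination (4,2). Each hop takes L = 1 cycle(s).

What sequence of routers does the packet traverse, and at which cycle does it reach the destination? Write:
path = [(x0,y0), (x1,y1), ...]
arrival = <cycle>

src (3,5)  cyc=17
E→(4,5)  cyc=18
S→(4,4)  cyc=19
S→(4,3)  cyc=20
S→(4,2)  cyc=21

path = [(3,5), (4,5), (4,4), (4,3), (4,2)]
arrival = 21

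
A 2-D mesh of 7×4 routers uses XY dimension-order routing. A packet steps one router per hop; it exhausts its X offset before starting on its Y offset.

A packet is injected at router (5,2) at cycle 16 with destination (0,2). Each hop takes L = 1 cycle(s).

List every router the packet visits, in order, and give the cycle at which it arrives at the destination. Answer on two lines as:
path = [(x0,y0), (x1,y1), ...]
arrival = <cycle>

path = [(5,2), (4,2), (3,2), (2,2), (1,2), (0,2)]
arrival = 21

src (5,2)  cyc=16
W→(4,2)  cyc=17
W→(3,2)  cyc=18
W→(2,2)  cyc=19
W→(1,2)  cyc=20
W→(0,2)  cyc=21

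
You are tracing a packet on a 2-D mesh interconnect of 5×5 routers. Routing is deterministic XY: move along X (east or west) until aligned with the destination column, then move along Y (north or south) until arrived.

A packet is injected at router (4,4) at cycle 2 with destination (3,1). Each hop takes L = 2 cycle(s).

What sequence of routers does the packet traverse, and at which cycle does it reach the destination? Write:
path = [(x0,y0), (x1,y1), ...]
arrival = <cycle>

t=2: at (4,4)
t=4: at (3,4) after W
t=6: at (3,3) after S
t=8: at (3,2) after S
t=10: at (3,1) after S

path = [(4,4), (3,4), (3,3), (3,2), (3,1)]
arrival = 10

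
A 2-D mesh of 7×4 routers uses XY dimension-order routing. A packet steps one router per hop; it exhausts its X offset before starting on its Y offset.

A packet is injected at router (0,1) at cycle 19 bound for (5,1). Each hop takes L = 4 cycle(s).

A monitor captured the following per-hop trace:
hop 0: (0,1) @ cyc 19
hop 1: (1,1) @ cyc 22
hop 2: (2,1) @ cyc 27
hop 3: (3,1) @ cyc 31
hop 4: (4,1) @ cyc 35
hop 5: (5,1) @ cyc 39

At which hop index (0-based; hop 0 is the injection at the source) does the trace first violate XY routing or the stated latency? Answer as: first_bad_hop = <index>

first_bad_hop = 1

[1] (+1,+0) / 3c ⇒ BAD: Δcyc=3≠L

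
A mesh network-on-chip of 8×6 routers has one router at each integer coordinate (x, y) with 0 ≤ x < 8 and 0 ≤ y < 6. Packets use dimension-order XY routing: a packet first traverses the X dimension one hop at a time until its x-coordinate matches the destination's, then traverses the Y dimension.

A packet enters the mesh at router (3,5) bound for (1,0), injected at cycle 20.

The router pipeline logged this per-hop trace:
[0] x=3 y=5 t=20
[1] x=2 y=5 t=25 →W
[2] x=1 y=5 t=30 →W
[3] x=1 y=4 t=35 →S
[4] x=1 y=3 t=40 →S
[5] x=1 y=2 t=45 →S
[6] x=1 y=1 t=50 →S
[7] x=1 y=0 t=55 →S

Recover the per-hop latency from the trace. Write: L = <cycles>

Between hops 0 and 1 the cycle counter advances 25 − 20 = 5.
One hop costs L cycles, so L = 5.

L = 5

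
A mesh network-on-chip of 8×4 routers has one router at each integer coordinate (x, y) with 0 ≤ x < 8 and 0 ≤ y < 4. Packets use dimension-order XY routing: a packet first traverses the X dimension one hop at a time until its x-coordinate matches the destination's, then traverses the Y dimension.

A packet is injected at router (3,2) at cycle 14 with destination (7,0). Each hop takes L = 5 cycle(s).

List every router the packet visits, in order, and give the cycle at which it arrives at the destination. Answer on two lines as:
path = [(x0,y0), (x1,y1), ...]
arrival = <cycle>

path = [(3,2), (4,2), (5,2), (6,2), (7,2), (7,1), (7,0)]
arrival = 44

hop 0: (3,2) @ cyc 14
hop 1: (4,2) @ cyc 19  [E]
hop 2: (5,2) @ cyc 24  [E]
hop 3: (6,2) @ cyc 29  [E]
hop 4: (7,2) @ cyc 34  [E]
hop 5: (7,1) @ cyc 39  [S]
hop 6: (7,0) @ cyc 44  [S]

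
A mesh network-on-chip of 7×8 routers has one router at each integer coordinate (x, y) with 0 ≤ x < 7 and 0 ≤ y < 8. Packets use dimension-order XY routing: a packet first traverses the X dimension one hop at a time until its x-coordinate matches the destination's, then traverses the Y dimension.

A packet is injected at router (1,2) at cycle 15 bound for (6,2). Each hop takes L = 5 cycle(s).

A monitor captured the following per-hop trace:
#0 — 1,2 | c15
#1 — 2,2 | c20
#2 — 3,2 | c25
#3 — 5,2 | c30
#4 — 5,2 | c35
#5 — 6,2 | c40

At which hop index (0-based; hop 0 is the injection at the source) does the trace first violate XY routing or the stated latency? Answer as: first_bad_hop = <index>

first_bad_hop = 3

[1] (+1,+0) / 5c ⇒ ok
[2] (+1,+0) / 5c ⇒ ok
[3] (+2,+0) / 5c ⇒ BAD: non-unit step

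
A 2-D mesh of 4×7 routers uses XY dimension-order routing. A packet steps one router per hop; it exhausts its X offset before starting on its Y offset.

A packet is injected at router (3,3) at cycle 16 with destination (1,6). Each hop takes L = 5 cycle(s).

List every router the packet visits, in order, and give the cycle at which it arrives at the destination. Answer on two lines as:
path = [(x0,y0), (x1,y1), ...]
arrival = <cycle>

hop 0: (3,3) @ cyc 16
hop 1: (2,3) @ cyc 21  [W]
hop 2: (1,3) @ cyc 26  [W]
hop 3: (1,4) @ cyc 31  [N]
hop 4: (1,5) @ cyc 36  [N]
hop 5: (1,6) @ cyc 41  [N]

path = [(3,3), (2,3), (1,3), (1,4), (1,5), (1,6)]
arrival = 41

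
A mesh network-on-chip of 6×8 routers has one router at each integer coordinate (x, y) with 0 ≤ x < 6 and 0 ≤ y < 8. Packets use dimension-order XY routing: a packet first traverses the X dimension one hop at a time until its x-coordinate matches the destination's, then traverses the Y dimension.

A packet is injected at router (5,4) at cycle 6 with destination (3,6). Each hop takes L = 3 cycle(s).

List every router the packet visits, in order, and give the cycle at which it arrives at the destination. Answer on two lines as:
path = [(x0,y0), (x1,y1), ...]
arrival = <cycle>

path = [(5,4), (4,4), (3,4), (3,5), (3,6)]
arrival = 18

  0. router=(5,4) cycle=6 (inject)
  1. router=(4,4) cycle=9 dir=W
  2. router=(3,4) cycle=12 dir=W
  3. router=(3,5) cycle=15 dir=N
  4. router=(3,6) cycle=18 dir=N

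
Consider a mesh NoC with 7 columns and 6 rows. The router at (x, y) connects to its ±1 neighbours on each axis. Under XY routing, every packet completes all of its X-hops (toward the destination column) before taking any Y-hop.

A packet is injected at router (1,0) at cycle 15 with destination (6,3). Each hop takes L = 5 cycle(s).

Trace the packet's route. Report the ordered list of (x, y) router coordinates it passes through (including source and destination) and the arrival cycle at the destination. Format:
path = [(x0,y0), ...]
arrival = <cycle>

path = [(1,0), (2,0), (3,0), (4,0), (5,0), (6,0), (6,1), (6,2), (6,3)]
arrival = 55

  0. router=(1,0) cycle=15 (inject)
  1. router=(2,0) cycle=20 dir=E
  2. router=(3,0) cycle=25 dir=E
  3. router=(4,0) cycle=30 dir=E
  4. router=(5,0) cycle=35 dir=E
  5. router=(6,0) cycle=40 dir=E
  6. router=(6,1) cycle=45 dir=N
  7. router=(6,2) cycle=50 dir=N
  8. router=(6,3) cycle=55 dir=N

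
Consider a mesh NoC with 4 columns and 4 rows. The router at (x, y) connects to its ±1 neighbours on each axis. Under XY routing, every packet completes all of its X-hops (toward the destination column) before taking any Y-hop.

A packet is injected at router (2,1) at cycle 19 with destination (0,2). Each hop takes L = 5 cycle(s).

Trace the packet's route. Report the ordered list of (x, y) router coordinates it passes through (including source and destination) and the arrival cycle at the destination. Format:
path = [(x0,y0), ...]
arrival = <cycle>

path = [(2,1), (1,1), (0,1), (0,2)]
arrival = 34

[0] x=2 y=1 t=19
[1] x=1 y=1 t=24 →W
[2] x=0 y=1 t=29 →W
[3] x=0 y=2 t=34 →N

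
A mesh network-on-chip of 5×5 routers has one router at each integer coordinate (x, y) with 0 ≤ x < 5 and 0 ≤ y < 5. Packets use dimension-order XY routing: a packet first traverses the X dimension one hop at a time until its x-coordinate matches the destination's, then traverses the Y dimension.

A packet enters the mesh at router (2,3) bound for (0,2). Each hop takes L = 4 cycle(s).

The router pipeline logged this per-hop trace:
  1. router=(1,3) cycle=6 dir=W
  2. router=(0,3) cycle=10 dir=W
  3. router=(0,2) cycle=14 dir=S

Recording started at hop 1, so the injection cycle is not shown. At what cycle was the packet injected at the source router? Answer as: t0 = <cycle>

t0 = 2

At hop 1 the cycle is 6; in general cyc_k = t0 + kL.
t0 = cyc[1] − L = 6 − 4 = 2.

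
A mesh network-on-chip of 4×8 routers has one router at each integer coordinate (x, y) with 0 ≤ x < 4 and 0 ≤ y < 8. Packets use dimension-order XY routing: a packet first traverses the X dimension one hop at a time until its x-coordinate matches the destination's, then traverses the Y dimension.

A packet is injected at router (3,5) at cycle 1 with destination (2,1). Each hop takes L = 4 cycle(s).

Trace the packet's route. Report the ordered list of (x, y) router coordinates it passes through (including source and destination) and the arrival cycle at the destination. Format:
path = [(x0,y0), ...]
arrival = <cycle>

path = [(3,5), (2,5), (2,4), (2,3), (2,2), (2,1)]
arrival = 21

#0 — 3,5 | c1
#1 — 2,5 | c5 | W
#2 — 2,4 | c9 | S
#3 — 2,3 | c13 | S
#4 — 2,2 | c17 | S
#5 — 2,1 | c21 | S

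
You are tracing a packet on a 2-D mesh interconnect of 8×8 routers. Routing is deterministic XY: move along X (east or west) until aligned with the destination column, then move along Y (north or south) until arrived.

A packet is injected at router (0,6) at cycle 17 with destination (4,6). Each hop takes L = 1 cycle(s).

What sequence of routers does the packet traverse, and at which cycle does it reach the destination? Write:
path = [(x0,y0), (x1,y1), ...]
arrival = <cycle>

path = [(0,6), (1,6), (2,6), (3,6), (4,6)]
arrival = 21

hop 0: (0,6) @ cyc 17
hop 1: (1,6) @ cyc 18  [E]
hop 2: (2,6) @ cyc 19  [E]
hop 3: (3,6) @ cyc 20  [E]
hop 4: (4,6) @ cyc 21  [E]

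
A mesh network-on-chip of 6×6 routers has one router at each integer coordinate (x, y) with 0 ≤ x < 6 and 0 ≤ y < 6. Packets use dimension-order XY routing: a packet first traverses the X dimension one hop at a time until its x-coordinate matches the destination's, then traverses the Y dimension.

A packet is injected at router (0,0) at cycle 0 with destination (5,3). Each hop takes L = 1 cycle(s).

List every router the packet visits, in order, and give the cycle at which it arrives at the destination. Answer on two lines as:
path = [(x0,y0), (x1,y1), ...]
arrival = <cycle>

path = [(0,0), (1,0), (2,0), (3,0), (4,0), (5,0), (5,1), (5,2), (5,3)]
arrival = 8

  0. router=(0,0) cycle=0 (inject)
  1. router=(1,0) cycle=1 dir=E
  2. router=(2,0) cycle=2 dir=E
  3. router=(3,0) cycle=3 dir=E
  4. router=(4,0) cycle=4 dir=E
  5. router=(5,0) cycle=5 dir=E
  6. router=(5,1) cycle=6 dir=N
  7. router=(5,2) cycle=7 dir=N
  8. router=(5,3) cycle=8 dir=N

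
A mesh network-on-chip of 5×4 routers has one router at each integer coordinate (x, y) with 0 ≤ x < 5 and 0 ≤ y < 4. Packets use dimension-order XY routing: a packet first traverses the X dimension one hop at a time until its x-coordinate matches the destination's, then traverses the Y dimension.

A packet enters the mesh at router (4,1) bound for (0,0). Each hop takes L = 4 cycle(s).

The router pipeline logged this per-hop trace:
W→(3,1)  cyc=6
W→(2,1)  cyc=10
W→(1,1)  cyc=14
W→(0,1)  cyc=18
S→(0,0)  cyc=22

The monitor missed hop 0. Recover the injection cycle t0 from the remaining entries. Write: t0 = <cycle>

Hop 1 reached at cycle 6; hop k is at t0 + k·L.
t0 = cyc[1] − L = 6 − 4 = 2.

t0 = 2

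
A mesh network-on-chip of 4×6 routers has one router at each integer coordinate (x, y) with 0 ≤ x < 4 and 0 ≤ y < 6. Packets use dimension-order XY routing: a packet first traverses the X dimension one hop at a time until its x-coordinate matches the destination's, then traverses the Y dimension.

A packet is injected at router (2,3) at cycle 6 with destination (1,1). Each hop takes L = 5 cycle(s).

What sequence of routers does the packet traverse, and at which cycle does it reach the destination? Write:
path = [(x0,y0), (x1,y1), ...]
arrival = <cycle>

#0 — 2,3 | c6
#1 — 1,3 | c11 | W
#2 — 1,2 | c16 | S
#3 — 1,1 | c21 | S

path = [(2,3), (1,3), (1,2), (1,1)]
arrival = 21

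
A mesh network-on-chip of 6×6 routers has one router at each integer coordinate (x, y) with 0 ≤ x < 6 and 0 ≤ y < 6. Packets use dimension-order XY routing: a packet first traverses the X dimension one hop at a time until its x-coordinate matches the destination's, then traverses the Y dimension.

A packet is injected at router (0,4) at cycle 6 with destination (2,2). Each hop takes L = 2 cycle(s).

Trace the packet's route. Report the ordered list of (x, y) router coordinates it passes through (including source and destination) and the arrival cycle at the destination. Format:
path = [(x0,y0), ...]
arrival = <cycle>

#0 — 0,4 | c6
#1 — 1,4 | c8 | E
#2 — 2,4 | c10 | E
#3 — 2,3 | c12 | S
#4 — 2,2 | c14 | S

path = [(0,4), (1,4), (2,4), (2,3), (2,2)]
arrival = 14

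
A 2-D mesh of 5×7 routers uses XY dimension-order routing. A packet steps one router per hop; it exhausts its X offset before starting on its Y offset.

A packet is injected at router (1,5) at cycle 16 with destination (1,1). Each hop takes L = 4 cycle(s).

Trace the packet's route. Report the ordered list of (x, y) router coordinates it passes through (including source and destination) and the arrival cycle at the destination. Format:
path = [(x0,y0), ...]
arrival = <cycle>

  0. router=(1,5) cycle=16 (inject)
  1. router=(1,4) cycle=20 dir=S
  2. router=(1,3) cycle=24 dir=S
  3. router=(1,2) cycle=28 dir=S
  4. router=(1,1) cycle=32 dir=S

path = [(1,5), (1,4), (1,3), (1,2), (1,1)]
arrival = 32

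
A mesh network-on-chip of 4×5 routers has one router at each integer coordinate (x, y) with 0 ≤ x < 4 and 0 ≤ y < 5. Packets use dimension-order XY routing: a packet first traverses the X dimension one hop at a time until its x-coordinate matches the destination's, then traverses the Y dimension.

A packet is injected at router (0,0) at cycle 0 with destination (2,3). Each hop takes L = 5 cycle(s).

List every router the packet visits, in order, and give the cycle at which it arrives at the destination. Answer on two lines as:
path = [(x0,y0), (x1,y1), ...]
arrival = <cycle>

  0. router=(0,0) cycle=0 (inject)
  1. router=(1,0) cycle=5 dir=E
  2. router=(2,0) cycle=10 dir=E
  3. router=(2,1) cycle=15 dir=N
  4. router=(2,2) cycle=20 dir=N
  5. router=(2,3) cycle=25 dir=N

path = [(0,0), (1,0), (2,0), (2,1), (2,2), (2,3)]
arrival = 25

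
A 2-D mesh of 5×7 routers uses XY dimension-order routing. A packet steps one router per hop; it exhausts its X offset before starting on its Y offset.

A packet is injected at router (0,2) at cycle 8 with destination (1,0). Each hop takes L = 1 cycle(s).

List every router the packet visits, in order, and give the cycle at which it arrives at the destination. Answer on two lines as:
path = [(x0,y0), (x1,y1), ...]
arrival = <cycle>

path = [(0,2), (1,2), (1,1), (1,0)]
arrival = 11

#0 — 0,2 | c8
#1 — 1,2 | c9 | E
#2 — 1,1 | c10 | S
#3 — 1,0 | c11 | S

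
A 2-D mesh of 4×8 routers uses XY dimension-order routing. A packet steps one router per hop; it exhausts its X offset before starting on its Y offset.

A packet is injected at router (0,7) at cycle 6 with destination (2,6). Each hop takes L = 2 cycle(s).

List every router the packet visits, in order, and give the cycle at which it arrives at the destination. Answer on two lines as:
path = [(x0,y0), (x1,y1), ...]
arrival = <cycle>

path = [(0,7), (1,7), (2,7), (2,6)]
arrival = 12

#0 — 0,7 | c6
#1 — 1,7 | c8 | E
#2 — 2,7 | c10 | E
#3 — 2,6 | c12 | S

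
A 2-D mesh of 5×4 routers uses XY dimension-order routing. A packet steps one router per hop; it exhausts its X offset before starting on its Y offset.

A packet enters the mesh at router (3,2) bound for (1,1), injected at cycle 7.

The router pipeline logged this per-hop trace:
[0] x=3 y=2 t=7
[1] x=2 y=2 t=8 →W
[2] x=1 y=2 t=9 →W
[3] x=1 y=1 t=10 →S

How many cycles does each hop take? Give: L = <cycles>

L = 1

cyc[1] − cyc[0] = 8 − 7 = 1.
That increment is L by definition: L = 1.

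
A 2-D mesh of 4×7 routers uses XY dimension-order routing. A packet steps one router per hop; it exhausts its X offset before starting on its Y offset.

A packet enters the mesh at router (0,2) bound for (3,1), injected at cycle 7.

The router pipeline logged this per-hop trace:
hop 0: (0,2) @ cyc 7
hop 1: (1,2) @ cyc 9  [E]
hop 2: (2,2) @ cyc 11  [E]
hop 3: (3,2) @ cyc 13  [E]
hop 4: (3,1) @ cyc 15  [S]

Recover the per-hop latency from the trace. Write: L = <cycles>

L = 2

From hop 0 (7) to hop 1 (9): +2 cycles.
That increment is L by definition: L = 2.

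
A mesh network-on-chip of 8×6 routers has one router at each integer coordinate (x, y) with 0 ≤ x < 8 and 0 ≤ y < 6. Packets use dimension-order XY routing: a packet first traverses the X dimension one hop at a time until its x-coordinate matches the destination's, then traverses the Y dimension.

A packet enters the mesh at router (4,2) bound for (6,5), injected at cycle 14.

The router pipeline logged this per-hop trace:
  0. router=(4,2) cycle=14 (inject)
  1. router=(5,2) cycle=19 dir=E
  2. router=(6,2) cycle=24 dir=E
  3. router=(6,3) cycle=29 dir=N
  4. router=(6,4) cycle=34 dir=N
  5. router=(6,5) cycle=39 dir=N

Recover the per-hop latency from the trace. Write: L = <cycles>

L = 5

From hop 0 (14) to hop 1 (19): +5 cycles.
Each hop adds L, hence L = 5.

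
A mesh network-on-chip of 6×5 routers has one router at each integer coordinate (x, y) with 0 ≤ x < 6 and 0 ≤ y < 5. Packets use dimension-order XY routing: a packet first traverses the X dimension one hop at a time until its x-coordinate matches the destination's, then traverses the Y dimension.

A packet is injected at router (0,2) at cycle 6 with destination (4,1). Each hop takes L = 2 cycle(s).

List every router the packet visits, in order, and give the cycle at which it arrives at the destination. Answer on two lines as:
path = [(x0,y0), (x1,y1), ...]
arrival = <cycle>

path = [(0,2), (1,2), (2,2), (3,2), (4,2), (4,1)]
arrival = 16

[0] x=0 y=2 t=6
[1] x=1 y=2 t=8 →E
[2] x=2 y=2 t=10 →E
[3] x=3 y=2 t=12 →E
[4] x=4 y=2 t=14 →E
[5] x=4 y=1 t=16 →S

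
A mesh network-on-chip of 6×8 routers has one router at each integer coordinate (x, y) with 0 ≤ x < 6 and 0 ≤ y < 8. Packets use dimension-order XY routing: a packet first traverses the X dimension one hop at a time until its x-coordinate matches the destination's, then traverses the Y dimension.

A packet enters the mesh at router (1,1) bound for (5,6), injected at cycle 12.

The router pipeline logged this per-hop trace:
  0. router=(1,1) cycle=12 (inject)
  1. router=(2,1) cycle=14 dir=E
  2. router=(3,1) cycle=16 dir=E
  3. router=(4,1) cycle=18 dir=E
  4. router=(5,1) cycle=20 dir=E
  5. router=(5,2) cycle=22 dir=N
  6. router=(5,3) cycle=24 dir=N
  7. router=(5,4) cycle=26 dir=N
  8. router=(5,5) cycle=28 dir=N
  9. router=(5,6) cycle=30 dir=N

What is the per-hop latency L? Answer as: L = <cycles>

cyc[1] − cyc[0] = 14 − 12 = 2.
Each hop adds L, hence L = 2.

L = 2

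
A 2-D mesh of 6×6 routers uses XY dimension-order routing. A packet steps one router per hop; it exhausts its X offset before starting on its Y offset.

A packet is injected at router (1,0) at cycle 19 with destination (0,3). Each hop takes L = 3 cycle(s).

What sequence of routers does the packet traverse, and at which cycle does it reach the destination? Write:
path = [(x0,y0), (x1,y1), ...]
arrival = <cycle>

  0. router=(1,0) cycle=19 (inject)
  1. router=(0,0) cycle=22 dir=W
  2. router=(0,1) cycle=25 dir=N
  3. router=(0,2) cycle=28 dir=N
  4. router=(0,3) cycle=31 dir=N

path = [(1,0), (0,0), (0,1), (0,2), (0,3)]
arrival = 31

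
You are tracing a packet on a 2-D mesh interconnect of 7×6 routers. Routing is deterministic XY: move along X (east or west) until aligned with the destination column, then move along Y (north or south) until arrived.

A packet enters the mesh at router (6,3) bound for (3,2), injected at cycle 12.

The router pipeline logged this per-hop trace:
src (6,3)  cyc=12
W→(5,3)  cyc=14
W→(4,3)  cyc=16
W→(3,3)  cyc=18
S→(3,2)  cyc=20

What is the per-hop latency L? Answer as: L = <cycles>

cyc[1] − cyc[0] = 14 − 12 = 2.
Each hop adds L, hence L = 2.

L = 2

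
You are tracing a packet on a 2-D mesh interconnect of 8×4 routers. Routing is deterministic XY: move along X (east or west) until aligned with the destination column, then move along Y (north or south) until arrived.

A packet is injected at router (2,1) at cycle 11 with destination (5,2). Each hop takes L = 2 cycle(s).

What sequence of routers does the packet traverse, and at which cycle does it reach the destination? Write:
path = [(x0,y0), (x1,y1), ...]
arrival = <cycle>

[0] x=2 y=1 t=11
[1] x=3 y=1 t=13 →E
[2] x=4 y=1 t=15 →E
[3] x=5 y=1 t=17 →E
[4] x=5 y=2 t=19 →N

path = [(2,1), (3,1), (4,1), (5,1), (5,2)]
arrival = 19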